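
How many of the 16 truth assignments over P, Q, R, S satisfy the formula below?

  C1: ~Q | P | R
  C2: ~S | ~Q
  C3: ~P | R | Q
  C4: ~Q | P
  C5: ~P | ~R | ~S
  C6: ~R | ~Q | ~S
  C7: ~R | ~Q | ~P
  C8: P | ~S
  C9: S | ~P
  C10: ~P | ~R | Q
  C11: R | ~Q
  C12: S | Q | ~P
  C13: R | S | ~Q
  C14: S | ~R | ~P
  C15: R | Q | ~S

There are 2^4 = 16 truth assignments over (P, Q, R, S).
Split on S. With S = 1, the clauses containing S are satisfied and ~S drops from the rest; 0 of the 2^3 = 8 assignments to the other variables satisfy what remains.
With S = 0, by the same count on the reduced clause set, 2 assignments work.
Total: 0 + 2 = 2.

2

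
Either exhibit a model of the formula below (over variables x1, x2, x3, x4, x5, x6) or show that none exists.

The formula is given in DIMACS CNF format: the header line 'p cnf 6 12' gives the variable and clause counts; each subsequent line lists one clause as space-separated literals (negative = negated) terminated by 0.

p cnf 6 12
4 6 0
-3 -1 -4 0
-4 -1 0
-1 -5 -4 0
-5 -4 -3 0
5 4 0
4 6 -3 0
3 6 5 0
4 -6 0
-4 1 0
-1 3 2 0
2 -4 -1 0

Case x4 = True:
Unit clause (¬x1) forces x1 = False.
Now (x1) is unsatisfied and unit — conflict.
That branch fails; take x4 = False instead.
Unit clause (x6) forces x6 = True.
Now (¬x6) is unsatisfied and unit — conflict.
Neither x4 = True nor x4 = False works.

UNSATISFIABLE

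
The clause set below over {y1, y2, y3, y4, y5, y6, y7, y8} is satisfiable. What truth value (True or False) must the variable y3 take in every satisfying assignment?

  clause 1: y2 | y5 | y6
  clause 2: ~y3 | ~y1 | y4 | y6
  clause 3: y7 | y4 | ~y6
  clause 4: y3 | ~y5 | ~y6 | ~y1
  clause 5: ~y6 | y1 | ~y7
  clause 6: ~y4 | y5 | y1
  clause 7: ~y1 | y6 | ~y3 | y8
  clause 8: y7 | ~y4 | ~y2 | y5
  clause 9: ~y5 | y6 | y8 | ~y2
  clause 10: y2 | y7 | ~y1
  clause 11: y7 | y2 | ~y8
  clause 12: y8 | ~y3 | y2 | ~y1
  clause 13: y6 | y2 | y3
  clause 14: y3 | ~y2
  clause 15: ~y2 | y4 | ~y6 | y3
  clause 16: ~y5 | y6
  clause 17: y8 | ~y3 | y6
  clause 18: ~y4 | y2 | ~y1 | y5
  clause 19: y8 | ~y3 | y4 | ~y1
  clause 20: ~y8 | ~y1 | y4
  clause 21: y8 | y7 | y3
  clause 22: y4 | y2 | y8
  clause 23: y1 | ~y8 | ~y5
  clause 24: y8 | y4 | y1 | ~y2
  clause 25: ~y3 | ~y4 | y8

Suppose y3 = 0.
Unit clause (~y2) forces y2 = 0.
Unit clause (y6) forces y6 = 1.
Branch on y7: set y7 = 1.
Unit clause (y1) forces y1 = 1.
Unit clause (~y5) forces y5 = 0.
Unit clause (~y4) forces y4 = 0.
Unit clause (~y8) forces y8 = 0.
Now (y8) is unsatisfied and unit — conflict.
Backtrack on y7: now try y7 = 0.
Unit clause (y4) forces y4 = 1.
Unit clause (~y1) forces y1 = 0.
Unit clause (y5) forces y5 = 1.
Unit clause (~y8) forces y8 = 0.
Now (y8) is unsatisfied and unit — conflict.
Either choice for y7 ends in contradiction.
So every satisfying assignment has y3 = True.

True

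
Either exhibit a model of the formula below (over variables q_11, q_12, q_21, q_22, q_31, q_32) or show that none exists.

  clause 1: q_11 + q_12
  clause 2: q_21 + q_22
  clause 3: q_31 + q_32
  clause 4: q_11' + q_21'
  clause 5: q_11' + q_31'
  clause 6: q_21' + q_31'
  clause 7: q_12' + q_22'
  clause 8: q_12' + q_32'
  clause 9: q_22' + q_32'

UNSATISFIABLE

Case q_11 = 1:
Unit clause (q_21') forces q_21 = 0.
Unit clause (q_22) forces q_22 = 1.
Unit clause (q_31') forces q_31 = 0.
Unit clause (q_32) forces q_32 = 1.
Now (q_32') is unsatisfied and unit — conflict.
That branch fails; take q_11 = 0 instead.
Unit clause (q_12) forces q_12 = 1.
Unit clause (q_22') forces q_22 = 0.
Unit clause (q_21) forces q_21 = 1.
Unit clause (q_31') forces q_31 = 0.
Unit clause (q_32) forces q_32 = 1.
Now (q_32') is unsatisfied and unit — conflict.
Both values of q_11 lead to a conflict.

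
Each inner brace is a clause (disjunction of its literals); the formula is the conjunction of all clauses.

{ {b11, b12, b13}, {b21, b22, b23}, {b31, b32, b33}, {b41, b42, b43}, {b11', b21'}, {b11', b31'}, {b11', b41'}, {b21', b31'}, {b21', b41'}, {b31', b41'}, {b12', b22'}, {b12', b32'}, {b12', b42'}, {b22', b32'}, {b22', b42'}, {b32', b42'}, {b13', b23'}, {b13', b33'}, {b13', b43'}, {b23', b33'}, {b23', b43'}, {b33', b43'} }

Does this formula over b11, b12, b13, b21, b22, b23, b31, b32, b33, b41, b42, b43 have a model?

Suppose b11 = 0.
Suppose b12 = 1.
Unit clause (b22') forces b22 = 0.
Unit clause (b32') forces b32 = 0.
Unit clause (b42') forces b42 = 0.
Suppose b21 = 1.
Unit clause (b31') forces b31 = 0.
Unit clause (b33) forces b33 = 1.
Unit clause (b41') forces b41 = 0.
Unit clause (b43) forces b43 = 1.
That conflicts with the unit clause (b43').
Undo b21 and try b21 = 0.
Unit clause (b23) forces b23 = 1.
Unit clause (b13') forces b13 = 0.
Unit clause (b33') forces b33 = 0.
Unit clause (b31) forces b31 = 1.
Unit clause (b41') forces b41 = 0.
Unit clause (b43) forces b43 = 1.
That conflicts with the unit clause (b43').
Neither b21 = 1 nor b21 = 0 works.
Undo b12 and try b12 = 0.
Unit clause (b13) forces b13 = 1.
Unit clause (b23') forces b23 = 0.
Unit clause (b33') forces b33 = 0.
Unit clause (b43') forces b43 = 0.
Suppose b21 = 1.
Unit clause (b31') forces b31 = 0.
Unit clause (b32) forces b32 = 1.
Unit clause (b41') forces b41 = 0.
Unit clause (b42) forces b42 = 1.
That conflicts with the unit clause (b42').
Undo b21 and try b21 = 0.
Unit clause (b22) forces b22 = 1.
Unit clause (b32') forces b32 = 0.
Unit clause (b31) forces b31 = 1.
Unit clause (b41') forces b41 = 0.
Unit clause (b42) forces b42 = 1.
That conflicts with the unit clause (b42').
Neither b21 = 1 nor b21 = 0 works.
Neither b12 = 1 nor b12 = 0 works.
Undo b11 and try b11 = 1.
Unit clause (b21') forces b21 = 0.
Unit clause (b31') forces b31 = 0.
Unit clause (b41') forces b41 = 0.
Suppose b22 = 1.
Unit clause (b12') forces b12 = 0.
Unit clause (b32') forces b32 = 0.
Unit clause (b33) forces b33 = 1.
Unit clause (b42') forces b42 = 0.
Unit clause (b43) forces b43 = 1.
That conflicts with the unit clause (b43').
Undo b22 and try b22 = 0.
Unit clause (b23) forces b23 = 1.
Unit clause (b13') forces b13 = 0.
Unit clause (b33') forces b33 = 0.
Unit clause (b32) forces b32 = 1.
Unit clause (b12') forces b12 = 0.
Unit clause (b42') forces b42 = 0.
Unit clause (b43) forces b43 = 1.
That conflicts with the unit clause (b43').
Neither b22 = 1 nor b22 = 0 works.
Neither b11 = 1 nor b11 = 0 works.
No assignment satisfies every clause.

Unsatisfiable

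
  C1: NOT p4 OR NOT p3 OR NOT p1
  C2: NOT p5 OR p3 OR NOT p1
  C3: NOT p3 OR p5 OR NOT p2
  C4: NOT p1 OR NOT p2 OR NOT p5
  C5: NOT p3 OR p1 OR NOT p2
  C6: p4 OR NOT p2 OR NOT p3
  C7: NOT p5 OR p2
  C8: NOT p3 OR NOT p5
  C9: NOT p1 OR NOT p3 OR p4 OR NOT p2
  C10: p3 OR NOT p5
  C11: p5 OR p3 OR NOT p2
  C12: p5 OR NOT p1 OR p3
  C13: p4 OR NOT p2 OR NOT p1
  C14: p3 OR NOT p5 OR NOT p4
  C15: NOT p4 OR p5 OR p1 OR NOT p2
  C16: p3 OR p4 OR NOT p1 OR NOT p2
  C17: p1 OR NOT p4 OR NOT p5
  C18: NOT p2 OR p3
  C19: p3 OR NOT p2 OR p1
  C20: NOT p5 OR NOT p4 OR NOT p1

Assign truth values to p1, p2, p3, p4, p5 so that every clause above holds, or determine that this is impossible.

p1 ↦ false, p2 ↦ false, p3 ↦ false, p4 ↦ false, p5 ↦ false

Branch on p5: set p5 = false.
Branch on p3: set p3 = false.
Unit clause (NOT p2) forces p2 = false.
Unit clause (NOT p1) forces p1 = false.
All clauses hold; p4 can take either value.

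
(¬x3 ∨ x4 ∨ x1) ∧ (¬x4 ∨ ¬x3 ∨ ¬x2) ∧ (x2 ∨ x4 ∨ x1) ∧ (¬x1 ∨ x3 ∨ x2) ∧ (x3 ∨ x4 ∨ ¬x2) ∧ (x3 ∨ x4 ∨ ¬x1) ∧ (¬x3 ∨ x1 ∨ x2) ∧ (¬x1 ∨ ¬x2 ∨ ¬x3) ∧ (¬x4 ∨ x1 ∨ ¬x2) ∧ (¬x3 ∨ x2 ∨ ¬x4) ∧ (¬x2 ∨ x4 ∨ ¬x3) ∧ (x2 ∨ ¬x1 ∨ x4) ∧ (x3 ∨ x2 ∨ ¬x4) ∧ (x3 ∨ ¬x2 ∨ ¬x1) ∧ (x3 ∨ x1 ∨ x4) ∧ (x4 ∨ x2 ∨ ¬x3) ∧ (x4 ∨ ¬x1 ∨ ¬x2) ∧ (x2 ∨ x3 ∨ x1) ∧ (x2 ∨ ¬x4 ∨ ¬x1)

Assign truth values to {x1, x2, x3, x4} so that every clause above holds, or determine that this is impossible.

UNSATISFIABLE

Case x3 = False:
Case x1 = False:
(x4) alone gives x4 = True.
(¬x2) alone gives x2 = False.
Now (x2) is unsatisfied and unit — conflict.
That branch fails; take x1 = True instead.
(x2) alone gives x2 = True.
Now (¬x2) is unsatisfied and unit — conflict.
Neither x1 = True nor x1 = False works.
That branch fails; take x3 = True instead.
Case x4 = True:
(¬x2) alone gives x2 = False.
Now (x2) is unsatisfied and unit — conflict.
That branch fails; take x4 = False instead.
(x1) alone gives x1 = True.
(¬x2) alone gives x2 = False.
Now (x2) is unsatisfied and unit — conflict.
Neither x4 = True nor x4 = False works.
Neither x3 = True nor x3 = False works.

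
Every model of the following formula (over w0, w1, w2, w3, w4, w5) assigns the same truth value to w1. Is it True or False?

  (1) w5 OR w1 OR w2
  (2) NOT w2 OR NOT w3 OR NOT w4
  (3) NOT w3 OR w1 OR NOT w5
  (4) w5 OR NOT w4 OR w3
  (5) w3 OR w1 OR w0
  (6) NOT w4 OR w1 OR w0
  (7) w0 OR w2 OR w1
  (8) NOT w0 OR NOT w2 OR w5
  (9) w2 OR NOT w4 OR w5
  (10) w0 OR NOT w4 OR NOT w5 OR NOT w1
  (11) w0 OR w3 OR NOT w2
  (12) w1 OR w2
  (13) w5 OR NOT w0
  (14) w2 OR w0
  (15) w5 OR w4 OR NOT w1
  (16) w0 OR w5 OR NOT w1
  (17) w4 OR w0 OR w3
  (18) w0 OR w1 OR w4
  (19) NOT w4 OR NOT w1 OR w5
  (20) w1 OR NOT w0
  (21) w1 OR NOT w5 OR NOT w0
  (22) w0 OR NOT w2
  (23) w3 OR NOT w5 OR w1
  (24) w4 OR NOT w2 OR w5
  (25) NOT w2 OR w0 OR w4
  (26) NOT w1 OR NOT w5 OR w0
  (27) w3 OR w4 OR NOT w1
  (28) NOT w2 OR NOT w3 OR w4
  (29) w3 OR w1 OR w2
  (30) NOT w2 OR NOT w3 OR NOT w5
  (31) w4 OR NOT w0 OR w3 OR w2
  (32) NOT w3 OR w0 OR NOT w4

True

Suppose w1 = false.
(w2) alone gives w2 = true.
(NOT w0) alone gives w0 = false.
Now (w0) is unsatisfied and unit — conflict.
So every satisfying assignment has w1 = True.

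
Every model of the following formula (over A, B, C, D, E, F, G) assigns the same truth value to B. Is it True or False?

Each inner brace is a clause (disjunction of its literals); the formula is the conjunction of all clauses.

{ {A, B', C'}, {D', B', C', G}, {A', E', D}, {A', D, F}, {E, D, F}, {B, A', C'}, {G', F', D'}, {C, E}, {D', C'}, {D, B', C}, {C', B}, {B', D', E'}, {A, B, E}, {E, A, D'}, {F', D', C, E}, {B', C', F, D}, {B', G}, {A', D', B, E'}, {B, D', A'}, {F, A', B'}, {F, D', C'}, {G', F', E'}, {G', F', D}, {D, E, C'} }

False

Suppose B = 1.
(G) alone gives G = 1.
Suppose A = 1.
(F) alone gives F = 1.
(D') alone gives D = 0.
That conflicts with the unit clause (D).
Undo A and try A = 0.
(C') alone gives C = 0.
(E) alone gives E = 1.
(D) alone gives D = 1.
That conflicts with the unit clause (D').
Either choice for A ends in contradiction.
So every satisfying assignment has B = False.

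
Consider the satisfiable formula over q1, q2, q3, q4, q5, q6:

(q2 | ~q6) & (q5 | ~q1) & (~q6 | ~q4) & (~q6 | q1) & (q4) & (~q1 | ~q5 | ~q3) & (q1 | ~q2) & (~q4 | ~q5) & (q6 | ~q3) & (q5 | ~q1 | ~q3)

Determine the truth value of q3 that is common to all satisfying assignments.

False

Suppose q3 = 1.
The clause (q4) is unit, so q4 = 1.
The clause (~q6) is unit, so q6 = 0.
That conflicts with the unit clause (q6).
So every satisfying assignment has q3 = False.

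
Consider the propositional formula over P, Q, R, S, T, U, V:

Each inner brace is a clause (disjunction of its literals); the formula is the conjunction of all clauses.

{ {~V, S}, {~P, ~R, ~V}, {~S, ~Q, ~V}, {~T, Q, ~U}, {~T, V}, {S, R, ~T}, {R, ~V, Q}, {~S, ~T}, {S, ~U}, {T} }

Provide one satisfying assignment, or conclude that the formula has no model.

UNSATISFIABLE

From the singleton clause (T), T = 1.
From the singleton clause (V), V = 1.
From the singleton clause (S), S = 1.
That conflicts with the unit clause (~S).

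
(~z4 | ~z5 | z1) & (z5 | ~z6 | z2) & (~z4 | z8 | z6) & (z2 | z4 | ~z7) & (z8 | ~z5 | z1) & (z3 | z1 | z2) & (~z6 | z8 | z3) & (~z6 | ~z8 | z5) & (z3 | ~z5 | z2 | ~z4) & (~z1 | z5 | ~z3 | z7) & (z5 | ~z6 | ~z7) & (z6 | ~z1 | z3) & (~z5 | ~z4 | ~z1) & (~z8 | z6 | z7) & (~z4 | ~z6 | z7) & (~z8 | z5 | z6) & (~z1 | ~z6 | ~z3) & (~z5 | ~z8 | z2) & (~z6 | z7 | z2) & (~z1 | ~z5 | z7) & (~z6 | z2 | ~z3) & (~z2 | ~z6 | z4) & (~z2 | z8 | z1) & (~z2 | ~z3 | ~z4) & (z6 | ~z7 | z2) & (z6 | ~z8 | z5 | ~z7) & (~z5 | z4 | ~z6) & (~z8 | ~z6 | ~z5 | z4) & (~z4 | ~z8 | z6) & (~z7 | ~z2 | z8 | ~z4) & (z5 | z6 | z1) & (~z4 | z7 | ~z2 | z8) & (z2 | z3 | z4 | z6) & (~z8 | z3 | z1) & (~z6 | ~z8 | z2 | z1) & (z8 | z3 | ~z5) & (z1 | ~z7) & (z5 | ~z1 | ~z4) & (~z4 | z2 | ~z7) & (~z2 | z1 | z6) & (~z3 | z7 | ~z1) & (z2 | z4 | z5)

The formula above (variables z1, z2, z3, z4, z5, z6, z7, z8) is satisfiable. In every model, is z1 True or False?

True

Suppose z1 = 0.
The clause (~z7) is unit, so z7 = 0.
Suppose z4 = 0.
Suppose z8 = 1.
The clause (z6) is unit, so z6 = 1.
The clause (z5) is unit, so z5 = 1.
Now (~z5) is unsatisfied and unit — conflict.
So z8 must be the other value — set z8 = 0.
The clause (~z5) is unit, so z5 = 0.
The clause (~z2) is unit, so z2 = 0.
Now (z2) is unsatisfied and unit — conflict.
Either choice for z8 ends in contradiction.
So z4 must be the other value — set z4 = 1.
The clause (~z5) is unit, so z5 = 0.
The clause (~z6) is unit, so z6 = 0.
Now (z6) is unsatisfied and unit — conflict.
Either choice for z4 ends in contradiction.
So every satisfying assignment has z1 = True.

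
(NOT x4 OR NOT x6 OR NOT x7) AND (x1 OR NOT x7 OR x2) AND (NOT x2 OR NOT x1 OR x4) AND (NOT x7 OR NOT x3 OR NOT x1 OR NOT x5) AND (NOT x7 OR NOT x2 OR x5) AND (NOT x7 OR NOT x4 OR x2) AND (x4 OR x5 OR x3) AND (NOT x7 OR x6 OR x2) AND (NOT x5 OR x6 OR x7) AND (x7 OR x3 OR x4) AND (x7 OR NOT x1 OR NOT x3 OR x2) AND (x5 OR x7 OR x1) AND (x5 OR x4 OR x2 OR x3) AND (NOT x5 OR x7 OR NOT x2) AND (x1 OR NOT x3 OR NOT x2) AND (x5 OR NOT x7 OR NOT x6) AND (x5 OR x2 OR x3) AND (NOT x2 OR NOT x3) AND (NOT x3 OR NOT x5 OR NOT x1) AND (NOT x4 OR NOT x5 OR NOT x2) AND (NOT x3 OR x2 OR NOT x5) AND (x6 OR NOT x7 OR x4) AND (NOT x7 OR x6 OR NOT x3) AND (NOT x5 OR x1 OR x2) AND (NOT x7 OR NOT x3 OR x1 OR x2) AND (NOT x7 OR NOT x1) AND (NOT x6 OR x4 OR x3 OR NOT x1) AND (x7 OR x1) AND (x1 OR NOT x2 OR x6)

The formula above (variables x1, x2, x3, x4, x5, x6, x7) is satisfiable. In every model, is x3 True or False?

False

Suppose x3 = true.
The clause (NOT x2) is unit, so x2 = false.
The clause (NOT x5) is unit, so x5 = false.
Case x1 = true:
The clause (x7) is unit, so x7 = true.
That conflicts with the unit clause (NOT x7).
That branch fails; take x1 = false instead.
The clause (NOT x7) is unit, so x7 = false.
That conflicts with the unit clause (x7).
Both values of x1 lead to a conflict.
So every satisfying assignment has x3 = False.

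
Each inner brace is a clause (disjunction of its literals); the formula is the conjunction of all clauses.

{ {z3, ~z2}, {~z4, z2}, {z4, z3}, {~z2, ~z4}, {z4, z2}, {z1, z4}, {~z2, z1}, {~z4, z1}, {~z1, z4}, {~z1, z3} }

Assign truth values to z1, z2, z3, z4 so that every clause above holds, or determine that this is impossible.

Case z3 = 1:
Case z4 = 0:
The clause (z2) is unit, so z2 = 1.
The clause (z1) is unit, so z1 = 1.
That conflicts with the unit clause (~z1).
So z4 must be the other value — set z4 = 1.
The clause (z2) is unit, so z2 = 1.
That conflicts with the unit clause (~z2).
Either choice for z4 ends in contradiction.
So z3 must be the other value — set z3 = 0.
The clause (~z2) is unit, so z2 = 0.
The clause (~z4) is unit, so z4 = 0.
That conflicts with the unit clause (z4).
Either choice for z3 ends in contradiction.

UNSATISFIABLE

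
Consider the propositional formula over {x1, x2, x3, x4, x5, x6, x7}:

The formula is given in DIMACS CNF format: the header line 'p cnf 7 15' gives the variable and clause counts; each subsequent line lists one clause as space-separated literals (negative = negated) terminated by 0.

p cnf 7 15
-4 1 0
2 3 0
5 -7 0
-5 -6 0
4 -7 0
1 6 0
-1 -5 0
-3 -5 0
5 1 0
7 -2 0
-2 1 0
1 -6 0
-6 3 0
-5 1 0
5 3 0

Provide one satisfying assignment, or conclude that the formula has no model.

x1 ↦ True, x2 ↦ False, x3 ↦ True, x4 ↦ False, x5 ↦ False, x6 ↦ False, x7 ↦ False

Suppose x4 = False.
Unit clause (¬x7) forces x7 = False.
Unit clause (¬x2) forces x2 = False.
Unit clause (x3) forces x3 = True.
Unit clause (¬x5) forces x5 = False.
Unit clause (x1) forces x1 = True.
All clauses hold; x6 can take either value.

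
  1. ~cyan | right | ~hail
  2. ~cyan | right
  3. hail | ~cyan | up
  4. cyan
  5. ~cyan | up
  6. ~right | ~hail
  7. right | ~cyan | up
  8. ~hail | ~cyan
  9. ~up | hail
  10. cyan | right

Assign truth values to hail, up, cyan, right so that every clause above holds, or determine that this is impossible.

UNSATISFIABLE

Unit clause (cyan) forces cyan = 1.
Unit clause (right) forces right = 1.
Unit clause (up) forces up = 1.
Unit clause (~hail) forces hail = 0.
But (hail) is also a unit clause — contradiction.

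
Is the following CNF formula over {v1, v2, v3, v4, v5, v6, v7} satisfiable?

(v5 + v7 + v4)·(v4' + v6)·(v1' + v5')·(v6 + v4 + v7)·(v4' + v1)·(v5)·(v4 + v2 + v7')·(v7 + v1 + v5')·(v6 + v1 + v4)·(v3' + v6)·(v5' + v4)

No, unsatisfiable

The clause (v5) is unit, so v5 = 1.
The clause (v1') is unit, so v1 = 0.
The clause (v4') is unit, so v4 = 0.
But (v4) is also a unit clause — contradiction.
No assignment satisfies every clause.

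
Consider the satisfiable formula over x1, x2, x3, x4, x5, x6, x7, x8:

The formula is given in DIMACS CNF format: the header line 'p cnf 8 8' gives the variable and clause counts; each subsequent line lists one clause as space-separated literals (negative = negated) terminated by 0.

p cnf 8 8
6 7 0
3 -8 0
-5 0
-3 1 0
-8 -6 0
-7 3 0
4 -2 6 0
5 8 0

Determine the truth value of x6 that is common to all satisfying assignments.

False

Suppose x6 = True.
From the singleton clause (¬x5), x5 = False.
From the singleton clause (¬x8), x8 = False.
That conflicts with the unit clause (x8).
So every satisfying assignment has x6 = False.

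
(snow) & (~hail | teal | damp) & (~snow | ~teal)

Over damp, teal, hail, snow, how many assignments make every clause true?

There are 2^4 = 16 truth assignments over (damp, teal, hail, snow).
Check each against the 3 clauses (columns in the order damp, teal, hail, snow):
  F F F F  ✗ fails (snow)
  F F F T  ✓ satisfies all
  F F T F  ✗ fails (snow)
  F F T T  ✗ fails (~hail | teal | damp)
  F T F F  ✗ fails (snow)
  F T F T  ✗ fails (~snow | ~teal)
  F T T F  ✗ fails (snow)
  F T T T  ✗ fails (~snow | ~teal)
  T F F F  ✗ fails (snow)
  T F F T  ✓ satisfies all
  T F T F  ✗ fails (snow)
  T F T T  ✓ satisfies all
  T T F F  ✗ fails (snow)
  T T F T  ✗ fails (~snow | ~teal)
  T T T F  ✗ fails (snow)
  T T T T  ✗ fails (~snow | ~teal)
3 of the 16 rows are models.

3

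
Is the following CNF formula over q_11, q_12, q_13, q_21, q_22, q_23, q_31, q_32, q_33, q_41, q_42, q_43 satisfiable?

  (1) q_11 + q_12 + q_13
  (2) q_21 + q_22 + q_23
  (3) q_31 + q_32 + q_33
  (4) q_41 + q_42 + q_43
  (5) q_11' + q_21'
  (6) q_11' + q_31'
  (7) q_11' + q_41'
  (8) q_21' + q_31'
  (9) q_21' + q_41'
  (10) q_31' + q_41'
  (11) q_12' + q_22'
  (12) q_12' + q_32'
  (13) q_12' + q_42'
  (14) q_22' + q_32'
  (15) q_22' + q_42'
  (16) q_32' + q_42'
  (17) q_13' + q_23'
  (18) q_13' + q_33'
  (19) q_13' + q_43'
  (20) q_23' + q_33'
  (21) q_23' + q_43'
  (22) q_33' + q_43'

Branch on q_11: set q_11 = 0.
Branch on q_12: set q_12 = 1.
The clause (q_22') is unit, so q_22 = 0.
The clause (q_32') is unit, so q_32 = 0.
The clause (q_42') is unit, so q_42 = 0.
Branch on q_21: set q_21 = 1.
The clause (q_31') is unit, so q_31 = 0.
The clause (q_33) is unit, so q_33 = 1.
The clause (q_41') is unit, so q_41 = 0.
The clause (q_43) is unit, so q_43 = 1.
Now (q_43') is unsatisfied and unit — conflict.
Backtrack on q_21: now try q_21 = 0.
The clause (q_23) is unit, so q_23 = 1.
The clause (q_13') is unit, so q_13 = 0.
The clause (q_33') is unit, so q_33 = 0.
The clause (q_31) is unit, so q_31 = 1.
The clause (q_41') is unit, so q_41 = 0.
The clause (q_43) is unit, so q_43 = 1.
Now (q_43') is unsatisfied and unit — conflict.
Either choice for q_21 ends in contradiction.
Backtrack on q_12: now try q_12 = 0.
The clause (q_13) is unit, so q_13 = 1.
The clause (q_23') is unit, so q_23 = 0.
The clause (q_33') is unit, so q_33 = 0.
The clause (q_43') is unit, so q_43 = 0.
Branch on q_21: set q_21 = 1.
The clause (q_31') is unit, so q_31 = 0.
The clause (q_32) is unit, so q_32 = 1.
The clause (q_41') is unit, so q_41 = 0.
The clause (q_42) is unit, so q_42 = 1.
Now (q_42') is unsatisfied and unit — conflict.
Backtrack on q_21: now try q_21 = 0.
The clause (q_22) is unit, so q_22 = 1.
The clause (q_32') is unit, so q_32 = 0.
The clause (q_31) is unit, so q_31 = 1.
The clause (q_41') is unit, so q_41 = 0.
The clause (q_42) is unit, so q_42 = 1.
Now (q_42') is unsatisfied and unit — conflict.
Either choice for q_21 ends in contradiction.
Either choice for q_12 ends in contradiction.
Backtrack on q_11: now try q_11 = 1.
The clause (q_21') is unit, so q_21 = 0.
The clause (q_31') is unit, so q_31 = 0.
The clause (q_41') is unit, so q_41 = 0.
Branch on q_22: set q_22 = 1.
The clause (q_12') is unit, so q_12 = 0.
The clause (q_32') is unit, so q_32 = 0.
The clause (q_33) is unit, so q_33 = 1.
The clause (q_42') is unit, so q_42 = 0.
The clause (q_43) is unit, so q_43 = 1.
Now (q_43') is unsatisfied and unit — conflict.
Backtrack on q_22: now try q_22 = 0.
The clause (q_23) is unit, so q_23 = 1.
The clause (q_13') is unit, so q_13 = 0.
The clause (q_33') is unit, so q_33 = 0.
The clause (q_32) is unit, so q_32 = 1.
The clause (q_12') is unit, so q_12 = 0.
The clause (q_42') is unit, so q_42 = 0.
The clause (q_43) is unit, so q_43 = 1.
Now (q_43') is unsatisfied and unit — conflict.
Either choice for q_22 ends in contradiction.
Either choice for q_11 ends in contradiction.
No assignment satisfies every clause.

No, unsatisfiable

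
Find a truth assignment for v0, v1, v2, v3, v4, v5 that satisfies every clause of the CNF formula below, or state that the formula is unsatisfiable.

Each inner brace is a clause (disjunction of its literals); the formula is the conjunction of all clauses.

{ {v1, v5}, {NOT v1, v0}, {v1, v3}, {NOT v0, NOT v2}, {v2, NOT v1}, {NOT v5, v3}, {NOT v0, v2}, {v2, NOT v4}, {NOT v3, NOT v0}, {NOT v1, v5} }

Suppose v1 = false.
(v5) alone gives v5 = true.
(v3) alone gives v3 = true.
(NOT v0) alone gives v0 = false.
Suppose v2 = true.
Every clause is now satisfied; v4 is unconstrained.

v0: false, v1: false, v2: true, v3: true, v4: false, v5: true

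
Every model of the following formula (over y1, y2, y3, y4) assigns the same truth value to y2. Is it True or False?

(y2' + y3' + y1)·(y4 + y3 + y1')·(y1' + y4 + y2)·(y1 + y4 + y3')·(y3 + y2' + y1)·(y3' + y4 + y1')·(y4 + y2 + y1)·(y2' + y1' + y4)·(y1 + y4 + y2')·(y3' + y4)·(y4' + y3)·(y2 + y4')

Suppose y2 = 0.
Unit clause (y4') forces y4 = 0.
Unit clause (y1') forces y1 = 0.
Now (y1) is unsatisfied and unit — conflict.
So every satisfying assignment has y2 = True.

True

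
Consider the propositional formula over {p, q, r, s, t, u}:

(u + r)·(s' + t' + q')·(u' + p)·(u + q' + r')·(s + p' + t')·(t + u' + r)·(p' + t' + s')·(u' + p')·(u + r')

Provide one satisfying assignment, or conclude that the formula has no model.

Branch on u: set u = 1.
From the singleton clause (p), p = 1.
Now (p') is unsatisfied and unit — conflict.
So u must be the other value — set u = 0.
From the singleton clause (r), r = 1.
Now (r') is unsatisfied and unit — conflict.
Either choice for u ends in contradiction.

UNSATISFIABLE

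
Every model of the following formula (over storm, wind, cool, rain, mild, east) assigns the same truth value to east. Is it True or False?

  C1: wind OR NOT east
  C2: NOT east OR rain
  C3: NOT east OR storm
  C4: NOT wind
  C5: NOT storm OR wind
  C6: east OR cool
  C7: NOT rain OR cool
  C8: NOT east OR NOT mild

False

Suppose east = true.
(wind) alone gives wind = true.
Now (NOT wind) is unsatisfied and unit — conflict.
So every satisfying assignment has east = False.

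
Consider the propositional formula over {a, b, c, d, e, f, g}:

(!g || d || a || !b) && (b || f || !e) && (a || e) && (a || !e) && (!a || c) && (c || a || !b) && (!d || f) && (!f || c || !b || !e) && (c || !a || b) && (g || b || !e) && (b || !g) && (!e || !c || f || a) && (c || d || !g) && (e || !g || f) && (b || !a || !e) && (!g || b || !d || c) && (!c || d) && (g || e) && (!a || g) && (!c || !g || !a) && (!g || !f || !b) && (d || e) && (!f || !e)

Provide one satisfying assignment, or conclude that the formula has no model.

Try a = true.
The clause (c) is unit, so c = true.
The clause (d) is unit, so d = true.
The clause (f) is unit, so f = true.
The clause (g) is unit, so g = true.
Now (!g) is unsatisfied and unit — conflict.
That branch fails; take a = false instead.
The clause (e) is unit, so e = true.
Now (!e) is unsatisfied and unit — conflict.
Either choice for a ends in contradiction.

UNSATISFIABLE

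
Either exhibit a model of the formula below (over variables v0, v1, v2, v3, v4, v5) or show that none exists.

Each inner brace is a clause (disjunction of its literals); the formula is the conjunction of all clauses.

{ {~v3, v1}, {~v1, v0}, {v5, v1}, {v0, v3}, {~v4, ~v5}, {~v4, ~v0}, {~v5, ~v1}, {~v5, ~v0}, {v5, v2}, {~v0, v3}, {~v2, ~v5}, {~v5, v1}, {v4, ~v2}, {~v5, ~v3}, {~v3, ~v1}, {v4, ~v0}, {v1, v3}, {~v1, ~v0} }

Suppose v3 = 0.
(v0) alone gives v0 = 1.
That conflicts with the unit clause (~v0).
Backtrack on v3: now try v3 = 1.
(v1) alone gives v1 = 1.
That conflicts with the unit clause (~v1).
Both values of v3 lead to a conflict.

UNSATISFIABLE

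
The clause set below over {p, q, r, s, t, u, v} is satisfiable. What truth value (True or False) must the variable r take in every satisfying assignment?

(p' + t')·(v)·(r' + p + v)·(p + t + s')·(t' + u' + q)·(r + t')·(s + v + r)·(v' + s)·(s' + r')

Suppose r = 1.
Unit clause (v) forces v = 1.
Unit clause (s) forces s = 1.
That conflicts with the unit clause (s').
So every satisfying assignment has r = False.

False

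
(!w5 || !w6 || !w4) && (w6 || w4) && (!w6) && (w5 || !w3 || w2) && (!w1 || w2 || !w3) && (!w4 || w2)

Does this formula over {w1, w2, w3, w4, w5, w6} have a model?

The clause (!w6) is unit, so w6 = false.
The clause (w4) is unit, so w4 = true.
The clause (w2) is unit, so w2 = true.
No clause remains; w1, w3, w5 are free.
A satisfying assignment: w1 ↦ true, w2 ↦ true, w3 ↦ true, w4 ↦ true, w5 ↦ false, w6 ↦ false.

Yes, satisfiable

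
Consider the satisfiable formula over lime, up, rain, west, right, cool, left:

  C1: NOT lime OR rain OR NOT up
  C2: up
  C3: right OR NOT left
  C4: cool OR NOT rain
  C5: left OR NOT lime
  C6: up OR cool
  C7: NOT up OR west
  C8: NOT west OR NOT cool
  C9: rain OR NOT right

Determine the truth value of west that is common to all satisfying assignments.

Suppose west = false.
(up) alone gives up = true.
Now (NOT up) is unsatisfied and unit — conflict.
So every satisfying assignment has west = True.

True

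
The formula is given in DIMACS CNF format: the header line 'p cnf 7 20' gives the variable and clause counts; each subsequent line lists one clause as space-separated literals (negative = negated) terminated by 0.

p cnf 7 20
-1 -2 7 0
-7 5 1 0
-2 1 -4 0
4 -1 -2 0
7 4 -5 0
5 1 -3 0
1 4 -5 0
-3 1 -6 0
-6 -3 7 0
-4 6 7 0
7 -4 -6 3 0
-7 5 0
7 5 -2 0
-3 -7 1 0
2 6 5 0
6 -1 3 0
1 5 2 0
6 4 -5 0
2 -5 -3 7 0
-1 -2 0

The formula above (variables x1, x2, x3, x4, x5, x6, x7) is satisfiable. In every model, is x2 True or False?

Suppose x2 = True.
The clause (¬x1) is unit, so x1 = False.
The clause (¬x4) is unit, so x4 = False.
The clause (¬x5) is unit, so x5 = False.
The clause (¬x7) is unit, so x7 = False.
That conflicts with the unit clause (x7).
So every satisfying assignment has x2 = False.

False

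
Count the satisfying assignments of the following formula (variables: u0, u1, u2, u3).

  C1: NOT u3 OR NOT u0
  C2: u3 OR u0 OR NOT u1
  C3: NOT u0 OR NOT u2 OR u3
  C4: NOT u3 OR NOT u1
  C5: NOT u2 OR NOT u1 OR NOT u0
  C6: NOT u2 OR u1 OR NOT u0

There are 2^4 = 16 truth assignments over (u0, u1, u2, u3).
Check each against the 6 clauses (columns in the order u0, u1, u2, u3):
  F F F F  ✓ satisfies all
  F F F T  ✓ satisfies all
  F F T F  ✓ satisfies all
  F F T T  ✓ satisfies all
  F T F F  ✗ fails (u3 OR u0 OR NOT u1)
  F T F T  ✗ fails (NOT u3 OR NOT u1)
  F T T F  ✗ fails (u3 OR u0 OR NOT u1)
  F T T T  ✗ fails (NOT u3 OR NOT u1)
  T F F F  ✓ satisfies all
  T F F T  ✗ fails (NOT u3 OR NOT u0)
  T F T F  ✗ fails (NOT u0 OR NOT u2 OR u3)
  T F T T  ✗ fails (NOT u3 OR NOT u0)
  T T F F  ✓ satisfies all
  T T F T  ✗ fails (NOT u3 OR NOT u0)
  T T T F  ✗ fails (NOT u0 OR NOT u2 OR u3)
  T T T T  ✗ fails (NOT u3 OR NOT u0)
6 of the 16 rows are models.

6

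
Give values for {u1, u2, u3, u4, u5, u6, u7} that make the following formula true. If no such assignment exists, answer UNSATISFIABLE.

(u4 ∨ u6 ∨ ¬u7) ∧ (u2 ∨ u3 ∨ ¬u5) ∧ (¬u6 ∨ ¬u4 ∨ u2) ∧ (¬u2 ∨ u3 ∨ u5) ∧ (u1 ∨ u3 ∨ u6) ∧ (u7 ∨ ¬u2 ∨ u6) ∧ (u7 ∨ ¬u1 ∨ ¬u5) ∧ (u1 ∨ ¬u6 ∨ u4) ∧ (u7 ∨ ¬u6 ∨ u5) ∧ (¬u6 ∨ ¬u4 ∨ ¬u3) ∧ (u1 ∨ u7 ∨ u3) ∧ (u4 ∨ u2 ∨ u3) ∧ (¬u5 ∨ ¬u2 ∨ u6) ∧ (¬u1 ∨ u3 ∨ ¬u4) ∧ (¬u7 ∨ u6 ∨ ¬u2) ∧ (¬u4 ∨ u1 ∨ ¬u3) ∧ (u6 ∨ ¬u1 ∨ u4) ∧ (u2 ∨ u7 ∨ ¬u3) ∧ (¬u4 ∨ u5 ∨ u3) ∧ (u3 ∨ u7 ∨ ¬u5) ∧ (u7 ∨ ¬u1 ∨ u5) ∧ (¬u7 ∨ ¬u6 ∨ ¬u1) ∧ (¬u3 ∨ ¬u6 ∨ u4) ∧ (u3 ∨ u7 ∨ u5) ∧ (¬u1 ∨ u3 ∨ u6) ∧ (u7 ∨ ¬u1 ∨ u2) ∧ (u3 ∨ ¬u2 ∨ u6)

Case u4 = True:
Case u6 = True:
From the singleton clause (u2), u2 = True.
From the singleton clause (¬u3), u3 = False.
From the singleton clause (u5), u5 = True.
From the singleton clause (¬u1), u1 = False.
From the singleton clause (u7), u7 = True.
Every clause now holds.

u1: False, u2: True, u3: False, u4: True, u5: True, u6: True, u7: True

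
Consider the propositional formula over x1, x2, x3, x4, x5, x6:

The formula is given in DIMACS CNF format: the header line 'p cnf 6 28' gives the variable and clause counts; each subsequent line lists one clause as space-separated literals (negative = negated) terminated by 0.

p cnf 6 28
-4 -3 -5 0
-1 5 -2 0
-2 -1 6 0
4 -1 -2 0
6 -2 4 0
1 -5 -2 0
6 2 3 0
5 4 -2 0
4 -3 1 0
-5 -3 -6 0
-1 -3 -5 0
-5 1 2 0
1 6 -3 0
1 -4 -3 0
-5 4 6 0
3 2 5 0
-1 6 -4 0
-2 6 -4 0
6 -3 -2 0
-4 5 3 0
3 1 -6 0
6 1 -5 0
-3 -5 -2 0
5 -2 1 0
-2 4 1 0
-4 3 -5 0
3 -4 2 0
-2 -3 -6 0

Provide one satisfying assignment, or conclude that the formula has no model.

Try x4 = True.
Try x3 = True.
(¬x5) alone gives x5 = False.
(x1) alone gives x1 = True.
(¬x2) alone gives x2 = False.
(x6) alone gives x6 = True.
All clauses are satisfied.

x1: True, x2: False, x3: True, x4: True, x5: False, x6: True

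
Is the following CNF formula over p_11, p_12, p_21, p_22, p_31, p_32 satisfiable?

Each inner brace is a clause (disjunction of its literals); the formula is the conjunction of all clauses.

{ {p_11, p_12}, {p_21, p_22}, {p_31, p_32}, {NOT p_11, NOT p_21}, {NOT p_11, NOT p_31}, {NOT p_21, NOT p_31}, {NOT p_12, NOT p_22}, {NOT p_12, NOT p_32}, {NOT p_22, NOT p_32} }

Try p_11 = true.
From the singleton clause (NOT p_21), p_21 = false.
From the singleton clause (p_22), p_22 = true.
From the singleton clause (NOT p_31), p_31 = false.
From the singleton clause (p_32), p_32 = true.
That conflicts with the unit clause (NOT p_32).
Backtrack on p_11: now try p_11 = false.
From the singleton clause (p_12), p_12 = true.
From the singleton clause (NOT p_22), p_22 = false.
From the singleton clause (p_21), p_21 = true.
From the singleton clause (NOT p_31), p_31 = false.
From the singleton clause (p_32), p_32 = true.
That conflicts with the unit clause (NOT p_32).
Both values of p_11 lead to a conflict.
No assignment satisfies every clause.

No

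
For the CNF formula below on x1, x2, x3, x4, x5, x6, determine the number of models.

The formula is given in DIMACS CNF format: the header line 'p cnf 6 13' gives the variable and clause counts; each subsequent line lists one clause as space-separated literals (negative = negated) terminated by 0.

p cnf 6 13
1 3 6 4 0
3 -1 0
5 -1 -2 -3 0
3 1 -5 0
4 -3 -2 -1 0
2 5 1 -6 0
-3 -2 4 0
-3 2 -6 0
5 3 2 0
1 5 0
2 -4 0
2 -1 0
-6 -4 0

3

There are 2^6 = 64 truth assignments over (x1, x2, x3, x4, x5, x6).
Split on x5. With x5 = True, the clauses containing x5 are satisfied and ¬x5 drops from the rest; 3 of the 2^5 = 32 assignments to the other variables satisfy what remains.
With x5 = False, by the same count on the reduced clause set, 0 assignments work.
Total: 3 + 0 = 3.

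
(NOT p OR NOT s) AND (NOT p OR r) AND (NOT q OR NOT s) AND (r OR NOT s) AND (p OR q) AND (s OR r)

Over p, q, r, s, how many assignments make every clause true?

3

There are 2^4 = 16 truth assignments over (p, q, r, s).
Check each against the 6 clauses (columns in the order p, q, r, s):
  F F F F  ✗ fails (p OR q)
  F F F T  ✗ fails (r OR NOT s)
  F F T F  ✗ fails (p OR q)
  F F T T  ✗ fails (p OR q)
  F T F F  ✗ fails (s OR r)
  F T F T  ✗ fails (NOT q OR NOT s)
  F T T F  ✓ satisfies all
  F T T T  ✗ fails (NOT q OR NOT s)
  T F F F  ✗ fails (NOT p OR r)
  T F F T  ✗ fails (NOT p OR NOT s)
  T F T F  ✓ satisfies all
  T F T T  ✗ fails (NOT p OR NOT s)
  T T F F  ✗ fails (NOT p OR r)
  T T F T  ✗ fails (NOT p OR NOT s)
  T T T F  ✓ satisfies all
  T T T T  ✗ fails (NOT p OR NOT s)
3 of the 16 rows are models.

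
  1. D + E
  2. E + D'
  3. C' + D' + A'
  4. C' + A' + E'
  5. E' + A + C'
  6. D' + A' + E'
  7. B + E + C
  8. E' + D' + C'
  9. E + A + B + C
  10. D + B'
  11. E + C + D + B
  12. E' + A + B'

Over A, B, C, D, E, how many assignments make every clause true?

There are 2^5 = 32 truth assignments over (A, B, C, D, E).
Split on D. With D = 1, the clauses containing D are satisfied and D' drops from the rest; 1 of the 2^4 = 16 assignments to the other variables satisfy what remains.
With D = 0, by the same count on the reduced clause set, 2 assignments work.
(One model: A=F, B=F, C=F, D=F, E=T.)
Total: 1 + 2 = 3.

3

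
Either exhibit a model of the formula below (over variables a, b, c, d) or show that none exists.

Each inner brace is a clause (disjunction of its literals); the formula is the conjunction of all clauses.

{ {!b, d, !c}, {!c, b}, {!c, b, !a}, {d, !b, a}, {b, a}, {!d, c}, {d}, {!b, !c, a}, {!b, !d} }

UNSATISFIABLE

From the singleton clause (d), d = true.
From the singleton clause (c), c = true.
From the singleton clause (b), b = true.
That conflicts with the unit clause (!b).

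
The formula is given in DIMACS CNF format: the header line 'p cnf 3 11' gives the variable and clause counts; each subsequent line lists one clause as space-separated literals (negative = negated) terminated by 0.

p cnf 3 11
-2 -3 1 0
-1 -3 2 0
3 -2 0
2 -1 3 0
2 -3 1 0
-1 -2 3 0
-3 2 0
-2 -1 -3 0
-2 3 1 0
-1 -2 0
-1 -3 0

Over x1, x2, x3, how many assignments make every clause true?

There are 2^3 = 8 truth assignments over (x1, x2, x3).
Check each against the 11 clauses (columns in the order x1, x2, x3):
  F F F  ✓ satisfies all
  F F T  ✗ fails (x2 ∨ ¬x3 ∨ x1)
  F T F  ✗ fails (x3 ∨ ¬x2)
  F T T  ✗ fails (¬x2 ∨ ¬x3 ∨ x1)
  T F F  ✗ fails (x2 ∨ ¬x1 ∨ x3)
  T F T  ✗ fails (¬x1 ∨ ¬x3 ∨ x2)
  T T F  ✗ fails (x3 ∨ ¬x2)
  T T T  ✗ fails (¬x2 ∨ ¬x1 ∨ ¬x3)
1 of the 8 rows is a model.

1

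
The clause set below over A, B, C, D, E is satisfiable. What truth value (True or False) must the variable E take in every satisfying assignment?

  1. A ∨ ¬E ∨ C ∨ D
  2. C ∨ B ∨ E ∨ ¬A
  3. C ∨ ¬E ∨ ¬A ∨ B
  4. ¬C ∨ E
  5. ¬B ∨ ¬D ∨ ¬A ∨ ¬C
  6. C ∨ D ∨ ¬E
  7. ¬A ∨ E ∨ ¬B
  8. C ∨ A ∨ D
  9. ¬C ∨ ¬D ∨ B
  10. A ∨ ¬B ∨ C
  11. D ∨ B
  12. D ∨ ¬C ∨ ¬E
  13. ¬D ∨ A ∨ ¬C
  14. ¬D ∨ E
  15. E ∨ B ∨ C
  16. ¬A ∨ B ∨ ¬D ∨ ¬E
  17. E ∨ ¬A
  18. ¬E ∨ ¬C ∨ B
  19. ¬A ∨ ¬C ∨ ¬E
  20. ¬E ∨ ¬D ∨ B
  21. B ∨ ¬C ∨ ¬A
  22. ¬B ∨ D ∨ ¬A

True

Suppose E = False.
The clause (¬C) is unit, so C = False.
The clause (¬D) is unit, so D = False.
The clause (A) is unit, so A = True.
Now (¬A) is unsatisfied and unit — conflict.
So every satisfying assignment has E = True.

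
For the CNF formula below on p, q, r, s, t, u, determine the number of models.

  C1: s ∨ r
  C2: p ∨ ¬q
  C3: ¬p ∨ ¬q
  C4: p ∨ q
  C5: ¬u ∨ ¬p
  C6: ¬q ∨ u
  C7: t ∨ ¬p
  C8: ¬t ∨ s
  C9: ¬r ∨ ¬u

There are 2^6 = 64 truth assignments over (p, q, r, s, t, u).
Split on s. With s = True, the clauses containing s are satisfied and ¬s drops from the rest; 2 of the 2^5 = 32 assignments to the other variables satisfy what remains.
With s = False, by the same count on the reduced clause set, 0 assignments work.
(One model: p=T, q=F, r=F, s=T, t=T, u=F.)
Total: 2 + 0 = 2.

2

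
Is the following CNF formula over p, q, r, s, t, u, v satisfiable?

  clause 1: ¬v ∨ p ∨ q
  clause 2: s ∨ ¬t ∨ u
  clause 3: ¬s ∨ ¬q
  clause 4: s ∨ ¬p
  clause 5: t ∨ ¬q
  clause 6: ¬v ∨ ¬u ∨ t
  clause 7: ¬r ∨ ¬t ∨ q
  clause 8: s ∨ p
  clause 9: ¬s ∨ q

No, unsatisfiable

Case s = False:
The clause (¬p) is unit, so p = False.
Now (p) is unsatisfied and unit — conflict.
Undo s and try s = True.
The clause (¬q) is unit, so q = False.
Now (q) is unsatisfied and unit — conflict.
Either choice for s ends in contradiction.
No assignment satisfies every clause.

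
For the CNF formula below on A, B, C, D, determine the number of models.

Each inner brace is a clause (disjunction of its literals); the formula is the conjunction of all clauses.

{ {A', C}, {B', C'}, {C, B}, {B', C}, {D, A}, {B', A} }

3

There are 2^4 = 16 truth assignments over (A, B, C, D).
Check each against the 6 clauses (columns in the order A, B, C, D):
  F F F F  ✗ fails (C + B)
  F F F T  ✗ fails (C + B)
  F F T F  ✗ fails (D + A)
  F F T T  ✓ satisfies all
  F T F F  ✗ fails (B' + C)
  F T F T  ✗ fails (B' + C)
  F T T F  ✗ fails (B' + C')
  F T T T  ✗ fails (B' + C')
  T F F F  ✗ fails (A' + C)
  T F F T  ✗ fails (A' + C)
  T F T F  ✓ satisfies all
  T F T T  ✓ satisfies all
  T T F F  ✗ fails (A' + C)
  T T F T  ✗ fails (A' + C)
  T T T F  ✗ fails (B' + C')
  T T T T  ✗ fails (B' + C')
3 of the 16 rows are models.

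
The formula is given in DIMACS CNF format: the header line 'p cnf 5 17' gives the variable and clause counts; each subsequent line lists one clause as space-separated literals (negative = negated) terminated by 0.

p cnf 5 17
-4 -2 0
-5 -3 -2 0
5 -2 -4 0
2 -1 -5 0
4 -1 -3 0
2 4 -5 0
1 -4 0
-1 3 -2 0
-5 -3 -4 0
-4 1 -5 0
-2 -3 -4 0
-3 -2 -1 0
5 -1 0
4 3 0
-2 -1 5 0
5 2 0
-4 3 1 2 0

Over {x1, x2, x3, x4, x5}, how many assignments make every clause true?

There are 2^5 = 32 truth assignments over (x1, x2, x3, x4, x5).
Split on x1. With x1 = True, the clauses containing x1 are satisfied and ¬x1 drops from the rest; 0 of the 2^4 = 16 assignments to the other variables satisfy what remains.
With x1 = False, by the same count on the reduced clause set, 1 assignment works.
(One model: x1=F, x2=T, x3=T, x4=F, x5=F.)
Total: 0 + 1 = 1.

1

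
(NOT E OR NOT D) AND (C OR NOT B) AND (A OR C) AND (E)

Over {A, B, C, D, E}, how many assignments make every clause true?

5

There are 2^5 = 32 truth assignments over (A, B, C, D, E).
Split on C. With C = true, the clauses containing C are satisfied and NOT C drops from the rest; 4 of the 2^4 = 16 assignments to the other variables satisfy what remains.
With C = false, by the same count on the reduced clause set, 1 assignment works.
(One model: A=F, B=F, C=T, D=F, E=T.)
Total: 4 + 1 = 5.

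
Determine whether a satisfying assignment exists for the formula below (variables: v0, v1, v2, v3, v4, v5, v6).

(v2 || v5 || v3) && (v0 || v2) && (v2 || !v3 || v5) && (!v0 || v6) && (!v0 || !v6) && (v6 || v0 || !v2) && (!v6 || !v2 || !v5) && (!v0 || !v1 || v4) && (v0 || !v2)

Unsatisfiable

Suppose v0 = true.
Unit clause (v6) forces v6 = true.
That conflicts with the unit clause (!v6).
That branch fails; take v0 = false instead.
Unit clause (v2) forces v2 = true.
That conflicts with the unit clause (!v2).
Neither v0 = true nor v0 = false works.
No assignment satisfies every clause.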